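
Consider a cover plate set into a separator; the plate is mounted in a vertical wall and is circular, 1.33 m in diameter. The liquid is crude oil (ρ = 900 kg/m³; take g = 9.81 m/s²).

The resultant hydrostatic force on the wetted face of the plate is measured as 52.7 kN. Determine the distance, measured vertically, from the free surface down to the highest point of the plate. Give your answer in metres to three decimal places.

γ = ρg = 900 × 9.81 / 1000 = 8.829 kN/m³.
A = π(0.665)² = 1.38929 m².
From F = γ·h_c·A, the centroid depth is h_c = 52.7/(8.829 × 1.38929) = 4.29641 m.
The centroid is at the centre, 0.665 m below the top of the plate, so the highest point sits at h_top = 4.29641 − 0.665 = 3.63141 m below the surface.

d_top ≈ 3.631 m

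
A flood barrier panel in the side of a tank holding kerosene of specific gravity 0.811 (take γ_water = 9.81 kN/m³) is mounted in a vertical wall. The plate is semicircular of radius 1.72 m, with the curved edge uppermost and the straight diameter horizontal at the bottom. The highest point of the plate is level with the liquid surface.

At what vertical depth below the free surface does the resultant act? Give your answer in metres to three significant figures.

h_p = 1.20 m

γ = 0.811 × 9.81 = 7.95591 kN/m³.
The centroid lies 4r/(3π) = 0.729991 m above the diameter, so r − 4r/(3π) = 1.72 − 0.729991 = 0.990009 m below the topmost point, so the centroid depth is h_c = 0.990009 m.
A = πr²/2 = π × 1.72²/2 = 4.64704 m².
Resultant F = γ·h_c·A = 7.95591 × 0.990009 × 4.64704 = 36.6021 kN.
I_c = (π/8 − 8/(9π))·r⁴ = 0.109757 × 1.72⁴ = 0.960608 m⁴.
Centre of pressure: y_p = y_c + I_c/(y_c·A) = 0.990009 + 0.960608/(0.990009 × 4.64704) = 0.990009 + 0.2088 = 1.19881 m along the plane.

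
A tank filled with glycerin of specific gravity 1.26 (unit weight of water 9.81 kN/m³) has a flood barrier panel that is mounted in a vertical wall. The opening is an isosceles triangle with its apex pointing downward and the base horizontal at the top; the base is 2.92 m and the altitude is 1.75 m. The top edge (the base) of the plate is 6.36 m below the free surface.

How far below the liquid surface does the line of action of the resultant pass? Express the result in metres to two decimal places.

γ = 1.26 × 9.81 = 12.3606 kN/m³.
With the apex down, the centroid sits h/3 = 1.75/3 = 0.583333 m below the base (the top edge), so the centroid depth is h_c = 6.36 + 0.583333 = 6.94333 m.
A = ½ × 2.92 × 1.75 = 2.555 m².
Resultant F = γ·h_c·A = 12.3606 × 6.94333 × 2.555 = 219.28 kN.
I_c = b·h³/36 = 2.92 × 1.75³/36 = 0.434705 m⁴.
Centre of pressure: y_p = y_c + I_c/(y_c·A) = 6.94333 + 0.434705/(6.94333 × 2.555) = 6.94333 + 0.0245039 = 6.96783 m along the plane.

h_p = 6.97 m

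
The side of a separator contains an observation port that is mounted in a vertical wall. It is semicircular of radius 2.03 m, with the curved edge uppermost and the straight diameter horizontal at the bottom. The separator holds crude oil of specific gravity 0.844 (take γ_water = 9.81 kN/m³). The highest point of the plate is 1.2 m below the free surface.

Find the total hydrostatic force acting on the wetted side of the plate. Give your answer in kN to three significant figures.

γ = 0.844 × 9.81 = 8.27964 kN/m³.
The centroid lies 4r/(3π) = 0.861559 m above the diameter, so r − 4r/(3π) = 2.03 − 0.861559 = 1.16844 m below the topmost point, so the centroid depth is h_c = 1.2 + 1.16844 = 2.36844 m.
A = πr²/2 = π × 2.03²/2 = 6.47309 m².
Resultant F = γ·h_c·A = 8.27964 × 2.36844 × 6.47309 = 126.936 kN.

F ≈ 127 kN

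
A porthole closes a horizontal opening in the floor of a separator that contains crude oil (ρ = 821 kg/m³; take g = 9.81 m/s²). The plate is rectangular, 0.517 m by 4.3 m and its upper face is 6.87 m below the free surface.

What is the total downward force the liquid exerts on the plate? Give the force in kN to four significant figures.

F ≈ 123.0 kN

γ = ρg = 821 × 9.81 / 1000 = 8.05401 kN/m³.
The plate is horizontal, so pressure is uniform at p = γ·h = 8.05401 × 6.87 = 55.331 kN/m².
A = 0.517 × 4.3 = 2.2231 m².
F = p·A = 55.331 × 2.2231 = 123.006 kN.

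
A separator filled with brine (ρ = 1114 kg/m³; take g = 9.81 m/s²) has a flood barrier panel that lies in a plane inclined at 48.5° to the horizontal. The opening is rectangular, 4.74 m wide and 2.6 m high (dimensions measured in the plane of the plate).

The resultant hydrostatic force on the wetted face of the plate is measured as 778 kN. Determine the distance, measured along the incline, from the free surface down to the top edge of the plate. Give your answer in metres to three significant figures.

γ = ρg = 1114 × 9.81 / 1000 = 10.92834 kN/m³.
A = 4.74 × 2.6 = 12.324 m².
From F = γ·h_c·A, the centroid depth is h_c = 778/(10.92834 × 12.324) = 5.77662 m.
Let θ = 48.5° be the plate's angle to the horizontal; measure y along the incline from where the plane meets the free surface. Vertical depth h = y·sinθ with sinθ = 0.748956.
Along the incline, y_c = h_c/sinθ = 5.77662/0.748956 = 7.7129 m.
The centroid lies 2.6/2 = 1.3 m below the top edge, so the top edge sits at y_top = 7.7129 − 1.3 = 6.4129 m along the incline.

y_top ≈ 6.41 m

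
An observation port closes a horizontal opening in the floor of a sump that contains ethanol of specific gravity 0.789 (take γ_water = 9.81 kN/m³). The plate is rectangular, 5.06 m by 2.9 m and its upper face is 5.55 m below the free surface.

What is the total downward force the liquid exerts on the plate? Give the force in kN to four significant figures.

γ = 0.789 × 9.81 = 7.74009 kN/m³.
The plate is horizontal, so pressure is uniform at p = γ·h = 7.74009 × 5.55 = 42.9575 kN/m².
A = 5.06 × 2.9 = 14.674 m².
F = p·A = 42.9575 × 14.674 = 630.358 kN.

F ≈ 630.4 kN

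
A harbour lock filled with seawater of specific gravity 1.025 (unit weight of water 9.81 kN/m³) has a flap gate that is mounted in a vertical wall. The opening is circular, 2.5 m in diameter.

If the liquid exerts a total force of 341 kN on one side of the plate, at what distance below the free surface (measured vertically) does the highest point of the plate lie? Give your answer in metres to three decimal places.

d_top ≈ 5.659 m

γ = 1.025 × 9.81 = 10.05525 kN/m³.
A = π(1.25)² = 4.90874 m².
From F = γ·h_c·A, the centroid depth is h_c = 341/(10.05525 × 4.90874) = 6.90862 m.
The centroid is at the centre, 1.25 m below the top of the plate, so the highest point sits at h_top = 6.90862 − 1.25 = 5.65862 m below the surface.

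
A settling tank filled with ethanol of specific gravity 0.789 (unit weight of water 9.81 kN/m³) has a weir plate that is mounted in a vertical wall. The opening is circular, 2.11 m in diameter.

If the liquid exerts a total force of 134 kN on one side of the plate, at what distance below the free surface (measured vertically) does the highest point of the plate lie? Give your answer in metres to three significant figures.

γ = 0.789 × 9.81 = 7.74009 kN/m³.
A = π(1.055)² = 3.49667 m².
From F = γ·h_c·A, the centroid depth is h_c = 134/(7.74009 × 3.49667) = 4.95113 m.
The centroid is at the centre, 1.055 m below the top of the plate, so the highest point sits at h_top = 4.95113 − 1.055 = 3.89613 m below the surface.

d_top ≈ 3.90 m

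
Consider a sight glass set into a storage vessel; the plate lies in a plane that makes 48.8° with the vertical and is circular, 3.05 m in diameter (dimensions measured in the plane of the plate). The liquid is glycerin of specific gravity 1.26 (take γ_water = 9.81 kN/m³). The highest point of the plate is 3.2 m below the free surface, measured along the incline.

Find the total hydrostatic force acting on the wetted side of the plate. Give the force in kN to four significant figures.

F ≈ 281.1 kN

γ = 1.26 × 9.81 = 12.3606 kN/m³.
The plate makes 48.8° with the vertical, i.e. θ = 90° − 48.8° = 41.2° to the horizontal. Measuring y along the incline from the free-surface line, vertical depth h = y·sinθ with sinθ = 0.658689.
The centroid is at the centre, 1.525 m below the top of the plate, so y_c = 3.2 + 1.525 = 4.725 m and h_c = 4.725 × 0.658689 = 3.11231 m.
A = π(1.525)² = 7.30617 m².
Resultant F = γ·h_c·A = 12.3606 × 3.11231 × 7.30617 = 281.068 kN.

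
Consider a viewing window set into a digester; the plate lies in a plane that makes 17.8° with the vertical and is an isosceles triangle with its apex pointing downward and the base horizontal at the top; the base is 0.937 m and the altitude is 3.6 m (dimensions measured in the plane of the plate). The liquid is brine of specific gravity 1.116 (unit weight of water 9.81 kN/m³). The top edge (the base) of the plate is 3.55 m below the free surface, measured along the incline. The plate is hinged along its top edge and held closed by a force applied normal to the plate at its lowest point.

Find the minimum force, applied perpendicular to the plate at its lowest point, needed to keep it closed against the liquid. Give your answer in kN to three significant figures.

γ = 1.116 × 9.81 = 10.94796 kN/m³.
The plate makes 17.8° with the vertical, i.e. θ = 90° − 17.8° = 72.2° to the horizontal. Measuring y along the incline from the free-surface line, vertical depth h = y·sinθ with sinθ = 0.952129.
With the apex down, the centroid sits h/3 = 3.6/3 = 1.2 m below the base (the top edge), so y_c = 3.55 + 1.2 = 4.75 m and h_c = 4.75 × 0.952129 = 4.52261 m.
A = ½ × 0.937 × 3.6 = 1.6866 m².
Resultant F = γ·h_c·A = 10.94796 × 4.52261 × 1.6866 = 83.5092 kN.
I_c = b·h³/36 = 0.937 × 3.6³/36 = 1.21435 m⁴.
Centre of pressure: y_p = y_c + I_c/(y_c·A) = 4.75 + 1.21435/(4.75 × 1.6866) = 4.75 + 0.151579 = 4.90158 m along the plane.
The resultant acts 1.2 + 0.151579 = 1.35158 m (along the plate) below the hinge at the top edge, so the moment about the hinge is M = F × 1.35158 = 83.5092 × 1.35158 = 112.869 kN·m.
A normal force at the bottom, 3.6 m from the hinge, must supply this moment: P = 112.869/3.6 = 31.3525 kN.

P ≈ 31.4 kN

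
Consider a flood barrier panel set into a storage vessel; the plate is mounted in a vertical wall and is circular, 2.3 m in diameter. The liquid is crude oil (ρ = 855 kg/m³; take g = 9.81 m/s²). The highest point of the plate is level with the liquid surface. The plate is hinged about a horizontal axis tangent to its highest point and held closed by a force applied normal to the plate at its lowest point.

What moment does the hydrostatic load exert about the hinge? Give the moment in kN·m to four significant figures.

γ = ρg = 855 × 9.81 / 1000 = 8.38755 kN/m³.
The centroid is at the centre, 1.15 m below the top of the plate, so the centroid depth is h_c = 1.15 m.
A = π(1.15)² = 4.15476 m².
Resultant F = γ·h_c·A = 8.38755 × 1.15 × 4.15476 = 40.0755 kN.
I_c = πr⁴/4 = π × 1.15⁴/4 = 1.37367 m⁴.
Centre of pressure: y_p = y_c + I_c/(y_c·A) = 1.15 + 1.37367/(1.15 × 4.15476) = 1.15 + 0.287501 = 1.4375 m along the plane.
The resultant acts 1.15 + 0.287501 = 1.4375 m (along the plate) below the hinge at the top edge, so the moment about the hinge is M = F × 1.4375 = 40.0755 × 1.4375 = 57.6085 kN·m.

M ≈ 57.61 kN·m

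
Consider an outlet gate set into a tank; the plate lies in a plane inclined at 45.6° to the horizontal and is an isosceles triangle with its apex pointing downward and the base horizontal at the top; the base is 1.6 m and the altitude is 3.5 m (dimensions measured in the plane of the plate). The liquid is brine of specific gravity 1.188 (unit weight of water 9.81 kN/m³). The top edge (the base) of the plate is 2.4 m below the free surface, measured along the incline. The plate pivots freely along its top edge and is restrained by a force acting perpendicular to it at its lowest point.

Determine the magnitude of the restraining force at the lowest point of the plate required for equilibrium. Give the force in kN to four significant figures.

γ = 1.188 × 9.81 = 11.65428 kN/m³.
Let θ = 45.6° be the plate's angle to the horizontal; measure y along the incline from where the plane meets the free surface. Vertical depth h = y·sinθ with sinθ = 0.714473.
With the apex down, the centroid sits h/3 = 3.5/3 = 1.16667 m below the base (the top edge), so y_c = 2.4 + 1.16667 = 3.56667 m and h_c = 3.56667 × 0.714473 = 2.54829 m.
A = ½ × 1.6 × 3.5 = 2.8 m².
Resultant F = γ·h_c·A = 11.65428 × 2.54829 × 2.8 = 83.1558 kN.
I_c = b·h³/36 = 1.6 × 3.5³/36 = 1.90556 m⁴.
Centre of pressure: y_p = y_c + I_c/(y_c·A) = 3.56667 + 1.90556/(3.56667 × 2.8) = 3.56667 + 0.19081 = 3.75748 m along the plane.
The resultant acts 1.16667 + 0.19081 = 1.35748 m (along the plate) below the hinge at the top edge, so the moment about the hinge is M = F × 1.35748 = 83.1558 × 1.35748 = 112.882 kN·m.
A normal force at the bottom, 3.5 m from the hinge, must supply this moment: P = 112.882/3.5 = 32.252 kN.

P ≈ 32.25 kN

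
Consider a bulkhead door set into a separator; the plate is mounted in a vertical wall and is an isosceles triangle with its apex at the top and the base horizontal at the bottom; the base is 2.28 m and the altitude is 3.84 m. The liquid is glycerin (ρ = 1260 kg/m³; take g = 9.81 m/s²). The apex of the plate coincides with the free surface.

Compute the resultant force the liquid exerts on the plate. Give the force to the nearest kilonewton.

γ = ρg = 1260 × 9.81 / 1000 = 12.3606 kN/m³.
With the apex up, the centroid sits 2h/3 = 2 × 3.84/3 = 2.56 m below the apex, so the centroid depth is h_c = 2.56 m.
A = ½ × 2.28 × 3.84 = 4.3776 m².
Resultant F = γ·h_c·A = 12.3606 × 2.56 × 4.3776 = 138.521 kN.

F ≈ 139 kN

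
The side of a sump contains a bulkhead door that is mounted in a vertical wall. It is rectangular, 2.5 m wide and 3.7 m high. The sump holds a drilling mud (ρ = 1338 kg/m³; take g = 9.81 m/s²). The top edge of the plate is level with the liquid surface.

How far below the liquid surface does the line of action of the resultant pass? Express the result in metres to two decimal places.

h_p = 2.47 m

γ = ρg = 1338 × 9.81 / 1000 = 13.12578 kN/m³.
The centroid lies 3.7/2 = 1.85 m below the top edge, so the centroid depth is h_c = 1.85 m.
A = 2.5 × 3.7 = 9.25 m².
Resultant F = γ·h_c·A = 13.12578 × 1.85 × 9.25 = 224.615 kN.
I_c = b·h³/12 = 2.5 × 3.7³/12 = 10.5527 m⁴.
Centre of pressure: y_p = y_c + I_c/(y_c·A) = 1.85 + 10.5527/(1.85 × 9.25) = 1.85 + 0.616666 = 2.46667 m along the plane.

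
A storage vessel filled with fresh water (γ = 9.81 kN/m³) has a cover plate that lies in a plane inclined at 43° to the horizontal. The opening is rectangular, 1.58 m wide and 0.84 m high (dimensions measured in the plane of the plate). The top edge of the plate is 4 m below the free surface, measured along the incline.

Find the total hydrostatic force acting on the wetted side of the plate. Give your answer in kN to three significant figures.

γ = 9.81 kN/m³.
Let θ = 43° be the plate's angle to the horizontal; measure y along the incline from where the plane meets the free surface. Vertical depth h = y·sinθ with sinθ = 0.681998.
The centroid lies 0.84/2 = 0.42 m below the top edge, so y_c = 4 + 0.42 = 4.42 m and h_c = 4.42 × 0.681998 = 3.01443 m.
A = 1.58 × 0.84 = 1.3272 m².
Resultant F = γ·h_c·A = 9.81 × 3.01443 × 1.3272 = 39.2474 kN.

F ≈ 39.2 kN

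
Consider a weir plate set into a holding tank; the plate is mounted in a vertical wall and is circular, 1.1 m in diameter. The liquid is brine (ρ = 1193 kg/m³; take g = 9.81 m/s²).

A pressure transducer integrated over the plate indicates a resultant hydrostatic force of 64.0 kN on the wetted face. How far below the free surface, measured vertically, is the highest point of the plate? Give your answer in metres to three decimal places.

γ = ρg = 1193 × 9.81 / 1000 = 11.70333 kN/m³.
A = π(0.55)² = 0.950332 m².
From F = γ·h_c·A, the centroid depth is h_c = 64.0/(11.70333 × 0.950332) = 5.75434 m.
The centroid is at the centre, 0.55 m below the top of the plate, so the highest point sits at h_top = 5.75434 − 0.55 = 5.20434 m below the surface.

d_top ≈ 5.204 m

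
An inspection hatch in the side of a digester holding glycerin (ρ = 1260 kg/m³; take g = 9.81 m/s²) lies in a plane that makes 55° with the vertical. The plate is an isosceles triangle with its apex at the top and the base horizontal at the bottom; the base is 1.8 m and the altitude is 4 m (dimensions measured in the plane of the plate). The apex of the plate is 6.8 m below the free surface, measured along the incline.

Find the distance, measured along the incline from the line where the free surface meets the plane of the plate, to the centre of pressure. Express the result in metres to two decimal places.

y_p = 9.56 m

γ = ρg = 1260 × 9.81 / 1000 = 12.3606 kN/m³.
The plate makes 55° with the vertical, i.e. θ = 90° − 55° = 35° to the horizontal. Measuring y along the incline from the free-surface line, vertical depth h = y·sinθ with sinθ = 0.573576.
With the apex up, the centroid sits 2h/3 = 2 × 4/3 = 2.66667 m below the apex, so y_c = 6.8 + 2.66667 = 9.46667 m and h_c = 9.46667 × 0.573576 = 5.42985 m.
A = ½ × 1.8 × 4 = 3.6 m².
Resultant F = γ·h_c·A = 12.3606 × 5.42985 × 3.6 = 241.618 kN.
I_c = b·h³/36 = 1.8 × 4³/36 = 3.2 m⁴.
Centre of pressure: y_p = y_c + I_c/(y_c·A) = 9.46667 + 3.2/(9.46667 × 3.6) = 9.46667 + 0.0938967 = 9.56057 m along the plane.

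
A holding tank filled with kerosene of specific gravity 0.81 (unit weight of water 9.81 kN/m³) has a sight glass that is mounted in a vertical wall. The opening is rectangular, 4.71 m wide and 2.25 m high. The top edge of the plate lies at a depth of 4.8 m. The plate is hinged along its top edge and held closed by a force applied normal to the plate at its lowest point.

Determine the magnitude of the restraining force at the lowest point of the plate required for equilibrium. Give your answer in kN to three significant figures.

γ = 0.81 × 9.81 = 7.9461 kN/m³.
The centroid lies 2.25/2 = 1.125 m below the top edge, so the centroid depth is h_c = 4.8 + 1.125 = 5.925 m.
A = 4.71 × 2.25 = 10.5975 m².
Resultant F = γ·h_c·A = 7.9461 × 5.925 × 10.5975 = 498.937 kN.
I_c = b·h³/12 = 4.71 × 2.25³/12 = 4.47082 m⁴.
Centre of pressure: y_p = y_c + I_c/(y_c·A) = 5.925 + 4.47082/(5.925 × 10.5975) = 5.925 + 0.0712025 = 5.9962 m along the plane.
The resultant acts 1.125 + 0.0712025 = 1.1962 m (along the plate) below the hinge at the top edge, so the moment about the hinge is M = F × 1.1962 = 498.937 × 1.1962 = 596.828 kN·m.
A normal force at the bottom, 2.25 m from the hinge, must supply this moment: P = 596.828/2.25 = 265.257 kN.

P ≈ 265 kN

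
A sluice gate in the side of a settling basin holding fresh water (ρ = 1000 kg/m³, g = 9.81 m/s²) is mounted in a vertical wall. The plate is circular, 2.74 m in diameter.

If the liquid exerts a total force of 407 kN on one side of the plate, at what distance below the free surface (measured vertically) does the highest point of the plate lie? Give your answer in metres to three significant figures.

d_top ≈ 5.67 m

γ = ρg = 1000 × 9.81 = 9810 N/m³ = 9.81 kN/m³.
A = π(1.37)² = 5.89646 m².
From F = γ·h_c·A, the centroid depth is h_c = 407/(9.81 × 5.89646) = 7.03613 m.
The centroid is at the centre, 1.37 m below the top of the plate, so the highest point sits at h_top = 7.03613 − 1.37 = 5.66613 m below the surface.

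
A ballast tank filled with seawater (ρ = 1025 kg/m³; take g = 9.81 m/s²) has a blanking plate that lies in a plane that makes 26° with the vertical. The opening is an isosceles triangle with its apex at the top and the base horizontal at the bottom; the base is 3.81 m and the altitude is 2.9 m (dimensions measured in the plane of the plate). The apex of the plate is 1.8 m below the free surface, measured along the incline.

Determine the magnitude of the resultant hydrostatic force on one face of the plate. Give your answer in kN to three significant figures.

F ≈ 186 kN

γ = ρg = 1025 × 9.81 / 1000 = 10.05525 kN/m³.
The plate makes 26° with the vertical, i.e. θ = 90° − 26° = 64° to the horizontal. Measuring y along the incline from the free-surface line, vertical depth h = y·sinθ with sinθ = 0.898794.
With the apex up, the centroid sits 2h/3 = 2 × 2.9/3 = 1.93333 m below the apex, so y_c = 1.8 + 1.93333 = 3.73333 m and h_c = 3.73333 × 0.898794 = 3.35549 m.
A = ½ × 3.81 × 2.9 = 5.5245 m².
Resultant F = γ·h_c·A = 10.05525 × 3.35549 × 5.5245 = 186.398 kN.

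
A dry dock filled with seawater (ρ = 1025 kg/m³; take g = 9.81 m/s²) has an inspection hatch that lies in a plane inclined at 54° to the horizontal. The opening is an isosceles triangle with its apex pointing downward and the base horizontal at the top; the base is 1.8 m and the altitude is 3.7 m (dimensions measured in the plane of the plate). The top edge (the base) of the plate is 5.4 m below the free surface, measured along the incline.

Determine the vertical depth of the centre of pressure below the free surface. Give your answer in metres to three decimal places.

γ = ρg = 1025 × 9.81 / 1000 = 10.05525 kN/m³.
Let θ = 54° be the plate's angle to the horizontal; measure y along the incline from where the plane meets the free surface. Vertical depth h = y·sinθ with sinθ = 0.809017.
With the apex down, the centroid sits h/3 = 3.7/3 = 1.23333 m below the base (the top edge), so y_c = 5.4 + 1.23333 = 6.63333 m and h_c = 6.63333 × 0.809017 = 5.36648 m.
A = ½ × 1.8 × 3.7 = 3.33 m².
Resultant F = γ·h_c·A = 10.05525 × 5.36648 × 3.33 = 179.691 kN.
I_c = b·h³/36 = 1.8 × 3.7³/36 = 2.53265 m⁴.
Centre of pressure: y_p = y_c + I_c/(y_c·A) = 6.63333 + 2.53265/(6.63333 × 3.33) = 6.63333 + 0.114657 = 6.74799 m along the plane.
Vertically, h_p = y_p·sinθ = 6.74799 × 0.809017 = 5.45924 m.

h_p = 5.459 m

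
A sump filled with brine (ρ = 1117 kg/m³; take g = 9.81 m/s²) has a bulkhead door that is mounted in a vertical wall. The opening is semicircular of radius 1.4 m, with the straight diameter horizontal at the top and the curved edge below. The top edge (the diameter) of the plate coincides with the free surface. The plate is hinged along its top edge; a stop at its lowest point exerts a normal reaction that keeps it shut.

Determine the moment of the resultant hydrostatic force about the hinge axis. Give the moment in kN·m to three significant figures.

M ≈ 16.5 kN·m

γ = ρg = 1117 × 9.81 / 1000 = 10.95777 kN/m³.
The centroid of a semicircle lies 4r/(3π) = 0.594178 m from the diameter, here below the top edge, so the centroid depth is h_c = 0.594178 m.
A = πr²/2 = π × 1.4²/2 = 3.07876 m².
Resultant F = γ·h_c·A = 10.95777 × 0.594178 × 3.07876 = 20.0454 kN.
I_c = (π/8 − 8/(9π))·r⁴ = 0.109757 × 1.4⁴ = 0.421642 m⁴.
Centre of pressure: y_p = y_c + I_c/(y_c·A) = 0.594178 + 0.421642/(0.594178 × 3.07876) = 0.594178 + 0.23049 = 0.824668 m along the plane.
The resultant acts 0.594178 + 0.23049 = 0.824668 m (along the plate) below the hinge at the top edge, so the moment about the hinge is M = F × 0.824668 = 20.0454 × 0.824668 = 16.5308 kN·m.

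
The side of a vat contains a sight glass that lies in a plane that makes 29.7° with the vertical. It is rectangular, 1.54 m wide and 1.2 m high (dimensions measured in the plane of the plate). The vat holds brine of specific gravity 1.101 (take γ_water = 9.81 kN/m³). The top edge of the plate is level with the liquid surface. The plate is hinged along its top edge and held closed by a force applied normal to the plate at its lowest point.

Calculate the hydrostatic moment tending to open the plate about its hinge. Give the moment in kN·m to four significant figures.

γ = 1.101 × 9.81 = 10.80081 kN/m³.
The plate makes 29.7° with the vertical, i.e. θ = 90° − 29.7° = 60.3° to the horizontal. Measuring y along the incline from the free-surface line, vertical depth h = y·sinθ with sinθ = 0.868632.
The centroid lies 1.2/2 = 0.6 m below the top edge, so y_c = 0.6 m and h_c = 0.6 × 0.868632 = 0.521179 m.
A = 1.54 × 1.2 = 1.848 m².
Resultant F = γ·h_c·A = 10.80081 × 0.521179 × 1.848 = 10.4027 kN.
I_c = b·h³/12 = 1.54 × 1.2³/12 = 0.22176 m⁴.
Centre of pressure: y_p = y_c + I_c/(y_c·A) = 0.6 + 0.22176/(0.6 × 1.848) = 0.6 + 0.2 = 0.8 m along the plane.
The resultant acts 0.6 + 0.2 = 0.8 m (along the plate) below the hinge at the top edge, so the moment about the hinge is M = F × 0.8 = 10.4027 × 0.8 = 8.32216 kN·m.

M ≈ 8.322 kN·m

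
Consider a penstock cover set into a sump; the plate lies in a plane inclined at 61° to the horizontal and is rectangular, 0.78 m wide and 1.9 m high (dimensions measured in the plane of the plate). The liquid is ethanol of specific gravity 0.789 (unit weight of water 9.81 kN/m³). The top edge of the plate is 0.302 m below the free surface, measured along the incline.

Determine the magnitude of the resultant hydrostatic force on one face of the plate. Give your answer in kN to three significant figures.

γ = 0.789 × 9.81 = 7.74009 kN/m³.
Let θ = 61° be the plate's angle to the horizontal; measure y along the incline from where the plane meets the free surface. Vertical depth h = y·sinθ with sinθ = 0.874620.
The centroid lies 1.9/2 = 0.95 m below the top edge, so y_c = 0.302 + 0.95 = 1.252 m and h_c = 1.252 × 0.874620 = 1.09502 m.
A = 0.78 × 1.9 = 1.482 m².
Resultant F = γ·h_c·A = 7.74009 × 1.09502 × 1.482 = 12.5608 kN.

F ≈ 12.6 kN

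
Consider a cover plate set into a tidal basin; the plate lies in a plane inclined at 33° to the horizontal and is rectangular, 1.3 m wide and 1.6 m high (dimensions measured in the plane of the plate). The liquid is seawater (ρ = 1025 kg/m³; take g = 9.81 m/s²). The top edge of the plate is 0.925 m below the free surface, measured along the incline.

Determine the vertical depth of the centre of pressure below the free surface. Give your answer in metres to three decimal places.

γ = ρg = 1025 × 9.81 / 1000 = 10.05525 kN/m³.
Let θ = 33° be the plate's angle to the horizontal; measure y along the incline from where the plane meets the free surface. Vertical depth h = y·sinθ with sinθ = 0.544639.
The centroid lies 1.6/2 = 0.8 m below the top edge, so y_c = 0.925 + 0.8 = 1.725 m and h_c = 1.725 × 0.544639 = 0.939502 m.
A = 1.3 × 1.6 = 2.08 m².
Resultant F = γ·h_c·A = 10.05525 × 0.939502 × 2.08 = 19.6496 kN.
I_c = b·h³/12 = 1.3 × 1.6³/12 = 0.443733 m⁴.
Centre of pressure: y_p = y_c + I_c/(y_c·A) = 1.725 + 0.443733/(1.725 × 2.08) = 1.725 + 0.123671 = 1.84867 m along the plane.
Vertically, h_p = y_p·sinθ = 1.84867 × 0.544639 = 1.00686 m.

h_p = 1.007 m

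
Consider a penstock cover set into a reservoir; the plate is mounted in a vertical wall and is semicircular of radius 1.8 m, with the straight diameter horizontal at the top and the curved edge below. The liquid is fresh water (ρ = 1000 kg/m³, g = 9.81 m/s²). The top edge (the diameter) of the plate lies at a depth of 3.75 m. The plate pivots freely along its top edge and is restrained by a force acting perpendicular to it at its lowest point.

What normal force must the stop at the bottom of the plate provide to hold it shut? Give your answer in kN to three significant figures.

γ = ρg = 1000 × 9.81 = 9810 N/m³ = 9.81 kN/m³.
The centroid of a semicircle lies 4r/(3π) = 0.763944 m from the diameter, here below the top edge, so the centroid depth is h_c = 3.75 + 0.763944 = 4.51394 m.
A = πr²/2 = π × 1.8²/2 = 5.08938 m².
Resultant F = γ·h_c·A = 9.81 × 4.51394 × 5.08938 = 225.367 kN.
I_c = (π/8 − 8/(9π))·r⁴ = 0.109757 × 1.8⁴ = 1.15219 m⁴.
Centre of pressure: y_p = y_c + I_c/(y_c·A) = 4.51394 + 1.15219/(4.51394 × 5.08938) = 4.51394 + 0.0501538 = 4.56409 m along the plane.
The resultant acts 0.763944 + 0.0501538 = 0.814098 m (along the plate) below the hinge at the top edge, so the moment about the hinge is M = F × 0.814098 = 225.367 × 0.814098 = 183.471 kN·m.
A normal force at the bottom, 1.8 m from the hinge, must supply this moment: P = 183.471/1.8 = 101.928 kN.

P ≈ 102 kN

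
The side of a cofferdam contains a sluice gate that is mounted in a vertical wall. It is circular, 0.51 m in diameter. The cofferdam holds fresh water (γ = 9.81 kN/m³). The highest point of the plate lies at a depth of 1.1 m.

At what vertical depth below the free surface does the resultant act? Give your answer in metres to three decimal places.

γ = 9.81 kN/m³.
The centroid is at the centre, 0.255 m below the top of the plate, so the centroid depth is h_c = 1.1 + 0.255 = 1.355 m.
A = π(0.255)² = 0.204282 m².
Resultant F = γ·h_c·A = 9.81 × 1.355 × 0.204282 = 2.71543 kN.
I_c = πr⁴/4 = π × 0.255⁴/4 = 0.00332086 m⁴.
Centre of pressure: y_p = y_c + I_c/(y_c·A) = 1.355 + 0.00332086/(1.355 × 0.204282) = 1.355 + 0.0119972 = 1.367 m along the plane.

h_p = 1.367 m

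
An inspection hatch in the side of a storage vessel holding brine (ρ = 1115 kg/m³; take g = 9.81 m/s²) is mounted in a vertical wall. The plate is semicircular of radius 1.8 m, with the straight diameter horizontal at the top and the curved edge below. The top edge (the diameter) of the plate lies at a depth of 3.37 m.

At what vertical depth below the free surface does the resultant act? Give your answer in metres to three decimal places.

h_p = 4.189 m

γ = ρg = 1115 × 9.81 / 1000 = 10.93815 kN/m³.
The centroid of a semicircle lies 4r/(3π) = 0.763944 m from the diameter, here below the top edge, so the centroid depth is h_c = 3.37 + 0.763944 = 4.13394 m.
A = πr²/2 = π × 1.8²/2 = 5.08938 m².
Resultant F = γ·h_c·A = 10.93815 × 4.13394 × 5.08938 = 230.13 kN.
I_c = (π/8 − 8/(9π))·r⁴ = 0.109757 × 1.8⁴ = 1.15219 m⁴.
Centre of pressure: y_p = y_c + I_c/(y_c·A) = 4.13394 + 1.15219/(4.13394 × 5.08938) = 4.13394 + 0.054764 = 4.1887 m along the plane.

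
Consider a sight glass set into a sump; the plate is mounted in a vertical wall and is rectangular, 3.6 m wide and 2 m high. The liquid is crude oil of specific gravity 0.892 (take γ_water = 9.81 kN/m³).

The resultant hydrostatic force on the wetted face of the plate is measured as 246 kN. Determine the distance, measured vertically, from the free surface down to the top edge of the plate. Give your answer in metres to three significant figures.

d_top ≈ 2.90 m

γ = 0.892 × 9.81 = 8.75052 kN/m³.
A = 3.6 × 2 = 7.2 m².
From F = γ·h_c·A, the centroid depth is h_c = 246/(8.75052 × 7.2) = 3.90453 m.
The centroid lies 2/2 = 1 m below the top edge, so the top edge sits at h_top = 3.90453 − 1 = 2.90453 m below the surface.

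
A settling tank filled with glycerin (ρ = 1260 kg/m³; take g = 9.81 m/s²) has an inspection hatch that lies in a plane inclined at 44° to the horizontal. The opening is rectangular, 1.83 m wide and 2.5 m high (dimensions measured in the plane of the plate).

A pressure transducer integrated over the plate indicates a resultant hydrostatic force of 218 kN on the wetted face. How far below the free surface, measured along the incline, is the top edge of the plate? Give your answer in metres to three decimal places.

y_top ≈ 4.300 m

γ = ρg = 1260 × 9.81 / 1000 = 12.3606 kN/m³.
A = 1.83 × 2.5 = 4.575 m².
From F = γ·h_c·A, the centroid depth is h_c = 218/(12.3606 × 4.575) = 3.85501 m.
Let θ = 44° be the plate's angle to the horizontal; measure y along the incline from where the plane meets the free surface. Vertical depth h = y·sinθ with sinθ = 0.694658.
Along the incline, y_c = h_c/sinθ = 3.85501/0.694658 = 5.54951 m.
The centroid lies 2.5/2 = 1.25 m below the top edge, so the top edge sits at y_top = 5.54951 − 1.25 = 4.29951 m along the incline.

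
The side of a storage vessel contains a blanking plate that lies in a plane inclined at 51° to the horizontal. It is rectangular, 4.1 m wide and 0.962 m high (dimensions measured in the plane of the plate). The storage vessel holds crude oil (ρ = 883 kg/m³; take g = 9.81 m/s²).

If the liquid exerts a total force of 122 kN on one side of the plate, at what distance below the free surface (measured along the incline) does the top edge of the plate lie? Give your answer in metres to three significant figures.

γ = ρg = 883 × 9.81 / 1000 = 8.66223 kN/m³.
A = 4.1 × 0.962 = 3.9442 m².
From F = γ·h_c·A, the centroid depth is h_c = 122/(8.66223 × 3.9442) = 3.57085 m.
Let θ = 51° be the plate's angle to the horizontal; measure y along the incline from where the plane meets the free surface. Vertical depth h = y·sinθ with sinθ = 0.777146.
Along the incline, y_c = h_c/sinθ = 3.57085/0.777146 = 4.59483 m.
The centroid lies 0.962/2 = 0.481 m below the top edge, so the top edge sits at y_top = 4.59483 − 0.481 = 4.11383 m along the incline.

y_top ≈ 4.11 m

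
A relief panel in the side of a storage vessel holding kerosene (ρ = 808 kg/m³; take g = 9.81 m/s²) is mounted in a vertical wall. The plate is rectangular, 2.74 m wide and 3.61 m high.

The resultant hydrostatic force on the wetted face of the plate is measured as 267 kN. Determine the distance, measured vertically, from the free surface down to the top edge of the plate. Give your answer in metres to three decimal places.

γ = ρg = 808 × 9.81 / 1000 = 7.92648 kN/m³.
A = 2.74 × 3.61 = 9.8914 m².
From F = γ·h_c·A, the centroid depth is h_c = 267/(7.92648 × 9.8914) = 3.40544 m.
The centroid lies 3.61/2 = 1.805 m below the top edge, so the top edge sits at h_top = 3.40544 − 1.805 = 1.60044 m below the surface.

d_top ≈ 1.600 m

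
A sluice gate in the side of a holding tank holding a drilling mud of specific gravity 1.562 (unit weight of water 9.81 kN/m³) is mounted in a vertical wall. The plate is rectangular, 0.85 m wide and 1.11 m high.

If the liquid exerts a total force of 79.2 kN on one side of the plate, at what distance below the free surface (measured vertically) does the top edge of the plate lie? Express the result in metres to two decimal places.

γ = 1.562 × 9.81 = 15.32322 kN/m³.
A = 0.85 × 1.11 = 0.9435 m².
From F = γ·h_c·A, the centroid depth is h_c = 79.2/(15.32322 × 0.9435) = 5.47814 m.
The centroid lies 1.11/2 = 0.555 m below the top edge, so the top edge sits at h_top = 5.47814 − 0.555 = 4.92314 m below the surface.

d_top ≈ 4.92 m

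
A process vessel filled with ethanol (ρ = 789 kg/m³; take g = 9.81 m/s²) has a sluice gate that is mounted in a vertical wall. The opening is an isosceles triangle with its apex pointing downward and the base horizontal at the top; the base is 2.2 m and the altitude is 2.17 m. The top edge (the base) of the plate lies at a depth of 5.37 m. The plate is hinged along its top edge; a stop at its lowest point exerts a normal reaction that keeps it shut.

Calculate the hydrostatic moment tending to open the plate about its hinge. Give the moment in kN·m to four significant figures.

M ≈ 86.26 kN·m

γ = ρg = 789 × 9.81 / 1000 = 7.74009 kN/m³.
With the apex down, the centroid sits h/3 = 2.17/3 = 0.723333 m below the base (the top edge), so the centroid depth is h_c = 5.37 + 0.723333 = 6.09333 m.
A = ½ × 2.2 × 2.17 = 2.387 m².
Resultant F = γ·h_c·A = 7.74009 × 6.09333 × 2.387 = 112.578 kN.
I_c = b·h³/36 = 2.2 × 2.17³/36 = 0.624452 m⁴.
Centre of pressure: y_p = y_c + I_c/(y_c·A) = 6.09333 + 0.624452/(6.09333 × 2.387) = 6.09333 + 0.0429331 = 6.13626 m along the plane.
The resultant acts 0.723333 + 0.0429331 = 0.766266 m (along the plate) below the hinge at the top edge, so the moment about the hinge is M = F × 0.766266 = 112.578 × 0.766266 = 86.2647 kN·m.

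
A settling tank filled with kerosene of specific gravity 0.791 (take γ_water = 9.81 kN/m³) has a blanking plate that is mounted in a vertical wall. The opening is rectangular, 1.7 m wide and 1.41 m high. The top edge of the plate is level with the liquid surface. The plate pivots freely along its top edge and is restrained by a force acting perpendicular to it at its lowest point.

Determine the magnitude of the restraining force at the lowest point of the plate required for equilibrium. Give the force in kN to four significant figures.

P ≈ 8.742 kN

γ = 0.791 × 9.81 = 7.75971 kN/m³.
The centroid lies 1.41/2 = 0.705 m below the top edge, so the centroid depth is h_c = 0.705 m.
A = 1.7 × 1.41 = 2.397 m².
Resultant F = γ·h_c·A = 7.75971 × 0.705 × 2.397 = 13.113 kN.
I_c = b·h³/12 = 1.7 × 1.41³/12 = 0.397123 m⁴.
Centre of pressure: y_p = y_c + I_c/(y_c·A) = 0.705 + 0.397123/(0.705 × 2.397) = 0.705 + 0.235 = 0.94 m along the plane.
The resultant acts 0.705 + 0.235 = 0.94 m (along the plate) below the hinge at the top edge, so the moment about the hinge is M = F × 0.94 = 13.113 × 0.94 = 12.3262 kN·m.
A normal force at the bottom, 1.41 m from the hinge, must supply this moment: P = 12.3262/1.41 = 8.74199 kN.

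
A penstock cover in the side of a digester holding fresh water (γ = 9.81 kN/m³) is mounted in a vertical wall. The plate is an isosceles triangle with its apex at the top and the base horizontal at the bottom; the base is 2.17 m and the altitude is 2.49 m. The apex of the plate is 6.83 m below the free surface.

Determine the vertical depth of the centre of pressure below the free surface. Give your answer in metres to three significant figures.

h_p = 8.53 m

γ = 9.81 kN/m³.
With the apex up, the centroid sits 2h/3 = 2 × 2.49/3 = 1.66 m below the apex, so the centroid depth is h_c = 6.83 + 1.66 = 8.49 m.
A = ½ × 2.17 × 2.49 = 2.70165 m².
Resultant F = γ·h_c·A = 9.81 × 8.49 × 2.70165 = 225.012 kN.
I_c = b·h³/36 = 2.17 × 2.49³/36 = 0.930583 m⁴.
Centre of pressure: y_p = y_c + I_c/(y_c·A) = 8.49 + 0.930583/(8.49 × 2.70165) = 8.49 + 0.0405712 = 8.53057 m along the plane.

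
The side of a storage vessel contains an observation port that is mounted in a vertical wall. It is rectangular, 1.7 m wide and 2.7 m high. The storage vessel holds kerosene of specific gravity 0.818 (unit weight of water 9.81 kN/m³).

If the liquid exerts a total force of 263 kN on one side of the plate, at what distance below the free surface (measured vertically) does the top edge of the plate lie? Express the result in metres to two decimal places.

d_top ≈ 5.79 m

γ = 0.818 × 9.81 = 8.02458 kN/m³.
A = 1.7 × 2.7 = 4.59 m².
From F = γ·h_c·A, the centroid depth is h_c = 263/(8.02458 × 4.59) = 7.14037 m.
The centroid lies 2.7/2 = 1.35 m below the top edge, so the top edge sits at h_top = 7.14037 − 1.35 = 5.79037 m below the surface.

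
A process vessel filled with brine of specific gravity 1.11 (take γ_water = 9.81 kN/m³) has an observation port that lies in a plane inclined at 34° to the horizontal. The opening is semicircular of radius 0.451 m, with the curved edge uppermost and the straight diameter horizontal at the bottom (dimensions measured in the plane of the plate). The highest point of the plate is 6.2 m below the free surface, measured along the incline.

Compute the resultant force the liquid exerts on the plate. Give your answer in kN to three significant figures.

γ = 1.11 × 9.81 = 10.8891 kN/m³.
Let θ = 34° be the plate's angle to the horizontal; measure y along the incline from where the plane meets the free surface. Vertical depth h = y·sinθ with sinθ = 0.559193.
The centroid lies 4r/(3π) = 0.19141 m above the diameter, so r − 4r/(3π) = 0.451 − 0.19141 = 0.25959 m below the topmost point, so y_c = 6.2 + 0.25959 = 6.45959 m and h_c = 6.45959 × 0.559193 = 3.61216 m.
A = πr²/2 = π × 0.451²/2 = 0.319502 m².
Resultant F = γ·h_c·A = 10.8891 × 3.61216 × 0.319502 = 12.567 kN.

F ≈ 12.6 kN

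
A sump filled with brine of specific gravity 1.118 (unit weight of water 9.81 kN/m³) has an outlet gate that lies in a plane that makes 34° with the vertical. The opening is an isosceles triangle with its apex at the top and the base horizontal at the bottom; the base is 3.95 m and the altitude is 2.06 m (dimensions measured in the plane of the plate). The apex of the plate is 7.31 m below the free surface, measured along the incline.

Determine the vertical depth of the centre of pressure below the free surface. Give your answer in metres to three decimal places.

γ = 1.118 × 9.81 = 10.96758 kN/m³.
The plate makes 34° with the vertical, i.e. θ = 90° − 34° = 56° to the horizontal. Measuring y along the incline from the free-surface line, vertical depth h = y·sinθ with sinθ = 0.829038.
With the apex up, the centroid sits 2h/3 = 2 × 2.06/3 = 1.37333 m below the apex, so y_c = 7.31 + 1.37333 = 8.68333 m and h_c = 8.68333 × 0.829038 = 7.19881 m.
A = ½ × 3.95 × 2.06 = 4.0685 m².
Resultant F = γ·h_c·A = 10.96758 × 7.19881 × 4.0685 = 321.222 kN.
I_c = b·h³/36 = 3.95 × 2.06³/36 = 0.959171 m⁴.
Centre of pressure: y_p = y_c + I_c/(y_c·A) = 8.68333 + 0.959171/(8.68333 × 4.0685) = 8.68333 + 0.0271503 = 8.71048 m along the plane.
Vertically, h_p = y_p·sinθ = 8.71048 × 0.829038 = 7.22132 m.

h_p = 7.221 m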